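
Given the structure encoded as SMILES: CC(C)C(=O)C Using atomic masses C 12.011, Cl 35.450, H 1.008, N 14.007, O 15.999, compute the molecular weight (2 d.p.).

First, the molecular formula is C5H10O (counting implicit H from valence).
  C: 5 × 12.011 = 60.055
  H: 10 × 1.008 = 10.080
  O: 1 × 15.999 = 15.999
Sum: 5×12.011 + 10×1.008 + 1×15.999 = 86.134 → 86.13 g/mol.

86.13 g/mol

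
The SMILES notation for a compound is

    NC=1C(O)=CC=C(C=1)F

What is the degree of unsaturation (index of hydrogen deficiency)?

4

Degree of unsaturation = (number of rings) + (number of π bonds).
Ring closures in the SMILES: 1.
π bonds: 3 double bonds (each 1 DoU) → 3 DoU from unsaturation.
Total DoU = 1 + 3 = 4.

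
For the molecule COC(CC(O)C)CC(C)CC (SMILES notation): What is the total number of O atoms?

Scan the SMILES for O atoms (remember two-letter symbols like Cl and Br are single atoms).
Oxygen count: 2.

2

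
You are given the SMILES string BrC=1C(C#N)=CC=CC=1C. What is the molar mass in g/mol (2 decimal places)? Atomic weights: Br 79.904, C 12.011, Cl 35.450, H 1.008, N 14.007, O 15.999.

196.05 g/mol

First, the molecular formula is C8H6BrN (counting implicit H from valence).
  Br: 1 × 79.904 = 79.904
  C: 8 × 12.011 = 96.088
  H: 6 × 1.008 = 6.048
  N: 1 × 14.007 = 14.007
Sum: 1×79.904 + 8×12.011 + 6×1.008 + 1×14.007 = 196.047 → 196.05 g/mol.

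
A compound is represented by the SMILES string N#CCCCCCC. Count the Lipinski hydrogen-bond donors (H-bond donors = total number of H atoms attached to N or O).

0

Donors: find every N or O and count the H atoms it carries.
  atom 1 (N): bond orders sum to 3 → 0 H
Lipinski HBD = 0.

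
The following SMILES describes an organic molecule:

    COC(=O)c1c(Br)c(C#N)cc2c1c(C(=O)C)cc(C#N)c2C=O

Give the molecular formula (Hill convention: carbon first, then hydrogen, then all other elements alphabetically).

C17H9BrN2O4

Walk through each heavy atom and fill implicit hydrogens from standard valence (C 4, N 3, O 2, S 2, halogen 1); for lowercase aromatic atoms, an aromatic c carries 1 H when it has two neighbours and 0 H with three, and aromatic n carries 0 H:
  atom 1: C, bond orders sum to 1 (valence 4) → 3 H
  atom 2: O, bond orders sum to 2 (valence 2) → 0 H
  atom 3: C, bond orders sum to 4 (valence 4) → 0 H
  atom 4: O, bond orders sum to 2 (valence 2) → 0 H
  atom 5: aromatic c, 3 neighbours → 0 H
  atom 6: aromatic c, 3 neighbours → 0 H
  atom 7: Br (halogen, monovalent) → 0 H
  atom 8: aromatic c, 3 neighbours → 0 H
  atom 9: C, bond orders sum to 4 (valence 4) → 0 H
  atom 10: N, bond orders sum to 3 (valence 3) → 0 H
  atom 11: aromatic c, 2 neighbours → 1 H
  atom 12: aromatic c, 3 neighbours → 0 H
  atom 13: aromatic c, 3 neighbours → 0 H
  atom 14: aromatic c, 3 neighbours → 0 H
  atom 15: C, bond orders sum to 4 (valence 4) → 0 H
  atom 16: O, bond orders sum to 2 (valence 2) → 0 H
  atom 17: C, bond orders sum to 1 (valence 4) → 3 H
  atom 18: aromatic c, 2 neighbours → 1 H
  atom 19: aromatic c, 3 neighbours → 0 H
  atom 20: C, bond orders sum to 4 (valence 4) → 0 H
  atom 21: N, bond orders sum to 3 (valence 3) → 0 H
  atom 22: aromatic c, 3 neighbours → 0 H
  atom 23: C, bond orders sum to 3 (valence 4) → 1 H
  atom 24: O, bond orders sum to 2 (valence 2) → 0 H
Totals → C:17, H:9, Br:1, N:2, O:4.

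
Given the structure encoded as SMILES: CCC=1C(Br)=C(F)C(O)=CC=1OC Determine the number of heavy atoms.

13

Every atom symbol written in the SMILES (organic subset) is one heavy atom; implicit H are not written.
Heavy atoms by element → Br:1, C:9, F:1, O:2.
Total: 13.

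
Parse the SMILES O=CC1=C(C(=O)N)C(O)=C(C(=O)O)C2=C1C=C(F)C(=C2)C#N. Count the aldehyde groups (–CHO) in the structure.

The aldehyde motif appears at heavy-atom position 2 in the SMILES.
Other groups present: 1 amide, 1 carboxylic acid, 1 hydroxyl, 1 nitrile.
Aldehyde count: 1.

1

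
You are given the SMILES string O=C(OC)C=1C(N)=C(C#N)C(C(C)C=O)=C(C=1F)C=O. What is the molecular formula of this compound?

Walk through each heavy atom and fill implicit hydrogens from standard valence (C 4, N 3, O 2, S 2, halogen 1):
  atom 1: O, bond orders sum to 2 (valence 2) → 0 H
  atom 2: C, bond orders sum to 4 (valence 4) → 0 H
  atom 3: O, bond orders sum to 2 (valence 2) → 0 H
  atom 4: C, bond orders sum to 1 (valence 4) → 3 H
  atom 5: C, bond orders sum to 4 (valence 4) → 0 H
  atom 6: C, bond orders sum to 4 (valence 4) → 0 H
  atom 7: N, bond orders sum to 1 (valence 3) → 2 H
  atom 8: C, bond orders sum to 4 (valence 4) → 0 H
  atom 9: C, bond orders sum to 4 (valence 4) → 0 H
  atom 10: N, bond orders sum to 3 (valence 3) → 0 H
  atom 11: C, bond orders sum to 4 (valence 4) → 0 H
  atom 12: C, bond orders sum to 3 (valence 4) → 1 H
  atom 13: C, bond orders sum to 1 (valence 4) → 3 H
  atom 14: C, bond orders sum to 3 (valence 4) → 1 H
  atom 15: O, bond orders sum to 2 (valence 2) → 0 H
  atom 16: C, bond orders sum to 4 (valence 4) → 0 H
  atom 17: C, bond orders sum to 4 (valence 4) → 0 H
  atom 18: F (halogen, monovalent) → 0 H
  atom 19: C, bond orders sum to 3 (valence 4) → 1 H
  atom 20: O, bond orders sum to 2 (valence 2) → 0 H
Totals → C:13, H:11, F:1, N:2, O:4.
In Hill order: C13H11FN2O4.

C13H11FN2O4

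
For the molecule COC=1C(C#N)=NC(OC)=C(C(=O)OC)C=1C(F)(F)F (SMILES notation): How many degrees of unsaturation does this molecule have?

7

Degree of unsaturation = (number of rings) + (number of π bonds).
Ring closures in the SMILES: 1.
π bonds: 4 double bonds (each 1 DoU), 1 triple bond (each 2 DoU) → 6 DoU from unsaturation.
Total DoU = 1 + 6 = 7.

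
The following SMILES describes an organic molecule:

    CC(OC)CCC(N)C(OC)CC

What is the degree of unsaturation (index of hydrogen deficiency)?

0

Molecular formula: C10H23NO2.
DoU = (2C + 2 + N − H − X) / 2, where X is the halogen count and O/S are ignored.
    = (2·10 + 2 + 1 − 23 − 0) / 2 = 0 / 2 = 0.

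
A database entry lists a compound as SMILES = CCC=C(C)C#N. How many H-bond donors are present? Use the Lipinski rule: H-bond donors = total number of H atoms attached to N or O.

Donors: find every N or O and count the H atoms it carries.
  atom 7 (N): bond orders sum to 3 → 0 H
Lipinski HBD = 0.

0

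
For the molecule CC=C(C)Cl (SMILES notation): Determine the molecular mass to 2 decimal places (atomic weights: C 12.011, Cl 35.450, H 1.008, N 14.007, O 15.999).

90.55 g/mol

First, the molecular formula is C4H7Cl (counting implicit H from valence).
  C: 4 × 12.011 = 48.044
  Cl: 1 × 35.450 = 35.450
  H: 7 × 1.008 = 7.056
Sum: 4×12.011 + 1×35.450 + 7×1.008 = 90.550 → 90.55 g/mol.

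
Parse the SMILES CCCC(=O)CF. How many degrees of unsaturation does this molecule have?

Degree of unsaturation = (number of rings) + (number of π bonds).
Ring closures in the SMILES: 0.
π bonds: 1 double bond (each 1 DoU) → 1 DoU from unsaturation.
Total DoU = 0 + 1 = 1.

1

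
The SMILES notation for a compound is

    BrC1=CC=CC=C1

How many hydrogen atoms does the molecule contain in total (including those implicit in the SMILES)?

Walk through each heavy atom and fill implicit hydrogens from standard valence (C 4, N 3, O 2, S 2, halogen 1):
  atom 1: Br (halogen, monovalent) → 0 H
  atom 2: C, bond orders sum to 4 (valence 4) → 0 H
  atom 3: C, bond orders sum to 3 (valence 4) → 1 H
  atom 4: C, bond orders sum to 3 (valence 4) → 1 H
  atom 5: C, bond orders sum to 3 (valence 4) → 1 H
  atom 6: C, bond orders sum to 3 (valence 4) → 1 H
  atom 7: C, bond orders sum to 3 (valence 4) → 1 H
Total hydrogens: 5.

5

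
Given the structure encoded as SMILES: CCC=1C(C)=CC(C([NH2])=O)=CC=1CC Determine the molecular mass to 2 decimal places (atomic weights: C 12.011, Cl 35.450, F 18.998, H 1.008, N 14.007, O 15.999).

First, the molecular formula is C12H17NO (counting implicit H from valence).
  C: 12 × 12.011 = 144.132
  H: 17 × 1.008 = 17.136
  N: 1 × 14.007 = 14.007
  O: 1 × 15.999 = 15.999
Sum: 12×12.011 + 17×1.008 + 1×14.007 + 1×15.999 = 191.274 → 191.27 g/mol.

191.27 g/mol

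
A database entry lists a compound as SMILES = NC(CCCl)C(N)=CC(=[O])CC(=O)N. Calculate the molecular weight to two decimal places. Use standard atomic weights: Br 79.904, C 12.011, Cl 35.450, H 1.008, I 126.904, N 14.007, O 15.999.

First, the molecular formula is C8H14ClN3O2 (counting implicit H from valence).
  C: 8 × 12.011 = 96.088
  Cl: 1 × 35.450 = 35.450
  H: 14 × 1.008 = 14.112
  N: 3 × 14.007 = 42.021
  O: 2 × 15.999 = 31.998
Sum: 8×12.011 + 1×35.450 + 14×1.008 + 3×14.007 + 2×15.999 = 219.669 → 219.67 g/mol.

219.67 g/mol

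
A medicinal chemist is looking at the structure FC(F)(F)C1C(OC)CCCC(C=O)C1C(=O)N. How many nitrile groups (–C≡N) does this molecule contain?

0

Scan the SMILES for the nitrile motif — none present.
Groups that are present: 1 aldehyde, 1 amide, 1 ether.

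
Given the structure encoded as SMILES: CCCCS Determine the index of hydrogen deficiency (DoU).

Molecular formula: C4H10S.
DoU = (2C + 2 + N − H − X) / 2, where X is the halogen count and O/S are ignored.
    = (2·4 + 2 + 0 − 10 − 0) / 2 = 0 / 2 = 0.

0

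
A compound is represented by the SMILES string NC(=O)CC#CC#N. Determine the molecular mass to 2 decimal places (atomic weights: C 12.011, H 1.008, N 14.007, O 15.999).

First, the molecular formula is C5H4N2O (counting implicit H from valence).
  C: 5 × 12.011 = 60.055
  H: 4 × 1.008 = 4.032
  N: 2 × 14.007 = 28.014
  O: 1 × 15.999 = 15.999
Sum: 5×12.011 + 4×1.008 + 2×14.007 + 1×15.999 = 108.100 → 108.10 g/mol.

108.10 g/mol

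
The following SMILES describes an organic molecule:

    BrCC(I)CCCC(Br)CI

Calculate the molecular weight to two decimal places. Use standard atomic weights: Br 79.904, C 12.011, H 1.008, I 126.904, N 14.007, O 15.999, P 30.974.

509.79 g/mol

First, the molecular formula is C7H12Br2I2 (counting implicit H from valence).
  Br: 2 × 79.904 = 159.808
  C: 7 × 12.011 = 84.077
  H: 12 × 1.008 = 12.096
  I: 2 × 126.904 = 253.808
Sum: 2×79.904 + 7×12.011 + 12×1.008 + 2×126.904 = 509.789 → 509.79 g/mol.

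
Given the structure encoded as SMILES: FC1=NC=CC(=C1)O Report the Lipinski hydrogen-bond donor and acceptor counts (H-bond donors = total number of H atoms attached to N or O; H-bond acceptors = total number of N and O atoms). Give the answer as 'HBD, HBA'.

Donors: find every N or O and count the H atoms it carries.
  atom 3 (N): bond orders sum to 3 → 0 H
  atom 8 (O): bond orders sum to 1 → 1 H
Lipinski HBD = 1.
Acceptors: N atoms = 1, O atoms = 1 → HBA = 2.

1, 2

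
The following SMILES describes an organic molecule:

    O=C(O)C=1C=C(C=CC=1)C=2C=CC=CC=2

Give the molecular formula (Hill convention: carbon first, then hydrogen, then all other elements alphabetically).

C13H10O2

Walk through each heavy atom and fill implicit hydrogens from standard valence (C 4, N 3, O 2, S 2, halogen 1):
  atom 1: O, bond orders sum to 2 (valence 2) → 0 H
  atom 2: C, bond orders sum to 4 (valence 4) → 0 H
  atom 3: O, bond orders sum to 1 (valence 2) → 1 H
  atom 4: C, bond orders sum to 4 (valence 4) → 0 H
  atom 5: C, bond orders sum to 3 (valence 4) → 1 H
  atom 6: C, bond orders sum to 4 (valence 4) → 0 H
  atom 7: C, bond orders sum to 3 (valence 4) → 1 H
  atom 8: C, bond orders sum to 3 (valence 4) → 1 H
  atom 9: C, bond orders sum to 3 (valence 4) → 1 H
  atom 10: C, bond orders sum to 4 (valence 4) → 0 H
  atom 11: C, bond orders sum to 3 (valence 4) → 1 H
  atom 12: C, bond orders sum to 3 (valence 4) → 1 H
  atom 13: C, bond orders sum to 3 (valence 4) → 1 H
  atom 14: C, bond orders sum to 3 (valence 4) → 1 H
  atom 15: C, bond orders sum to 3 (valence 4) → 1 H
Totals → C:13, H:10, O:2.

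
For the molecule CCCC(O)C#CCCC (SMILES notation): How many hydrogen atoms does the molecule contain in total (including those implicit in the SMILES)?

16

Walk through each heavy atom and fill implicit hydrogens from standard valence (C 4, N 3, O 2, S 2, halogen 1):
  atom 1: C, bond orders sum to 1 (valence 4) → 3 H
  atom 2: C, bond orders sum to 2 (valence 4) → 2 H
  atom 3: C, bond orders sum to 2 (valence 4) → 2 H
  atom 4: C, bond orders sum to 3 (valence 4) → 1 H
  atom 5: O, bond orders sum to 1 (valence 2) → 1 H
  atom 6: C, bond orders sum to 4 (valence 4) → 0 H
  atom 7: C, bond orders sum to 4 (valence 4) → 0 H
  atom 8: C, bond orders sum to 2 (valence 4) → 2 H
  atom 9: C, bond orders sum to 2 (valence 4) → 2 H
  atom 10: C, bond orders sum to 1 (valence 4) → 3 H
Total hydrogens: 16.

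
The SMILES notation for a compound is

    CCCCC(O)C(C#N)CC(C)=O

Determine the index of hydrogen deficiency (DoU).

3

Degree of unsaturation = (number of rings) + (number of π bonds).
Ring closures in the SMILES: 0.
π bonds: 1 double bond (each 1 DoU), 1 triple bond (each 2 DoU) → 3 DoU from unsaturation.
Total DoU = 0 + 3 = 3.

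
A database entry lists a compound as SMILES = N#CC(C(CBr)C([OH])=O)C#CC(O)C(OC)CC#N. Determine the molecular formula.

Walk through each heavy atom and fill implicit hydrogens from standard valence (C 4, N 3, O 2, S 2, halogen 1):
  atom 1: N, bond orders sum to 3 (valence 3) → 0 H
  atom 2: C, bond orders sum to 4 (valence 4) → 0 H
  atom 3: C, bond orders sum to 3 (valence 4) → 1 H
  atom 4: C, bond orders sum to 3 (valence 4) → 1 H
  atom 5: C, bond orders sum to 2 (valence 4) → 2 H
  atom 6: Br (halogen, monovalent) → 0 H
  atom 7: C, bond orders sum to 4 (valence 4) → 0 H
  atom 8: O with explicit H count 1
  atom 9: O, bond orders sum to 2 (valence 2) → 0 H
  atom 10: C, bond orders sum to 4 (valence 4) → 0 H
  atom 11: C, bond orders sum to 4 (valence 4) → 0 H
  atom 12: C, bond orders sum to 3 (valence 4) → 1 H
  atom 13: O, bond orders sum to 1 (valence 2) → 1 H
  atom 14: C, bond orders sum to 3 (valence 4) → 1 H
  atom 15: O, bond orders sum to 2 (valence 2) → 0 H
  atom 16: C, bond orders sum to 1 (valence 4) → 3 H
  atom 17: C, bond orders sum to 2 (valence 4) → 2 H
  atom 18: C, bond orders sum to 4 (valence 4) → 0 H
  atom 19: N, bond orders sum to 3 (valence 3) → 0 H
Totals → C:12, H:13, Br:1, N:2, O:4.
In Hill order: C12H13BrN2O4.

C12H13BrN2O4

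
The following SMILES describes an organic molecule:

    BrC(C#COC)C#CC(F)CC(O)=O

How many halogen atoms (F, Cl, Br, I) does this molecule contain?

2

Halogen atoms appear at heavy-atom positions 1, 10 (1×Br, 1×F).
Other groups present: 2 alkyne, 1 carboxylic acid, 1 ether.
Halogen count: 2.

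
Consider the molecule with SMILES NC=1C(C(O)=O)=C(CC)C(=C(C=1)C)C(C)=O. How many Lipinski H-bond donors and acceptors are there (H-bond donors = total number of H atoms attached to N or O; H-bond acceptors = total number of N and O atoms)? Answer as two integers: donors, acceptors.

Donors: find every N or O and count the H atoms it carries.
  atom 1 (N): bond orders sum to 1 → 2 H
  atom 5 (O): bond orders sum to 1 → 1 H
  atom 6 (O): bond orders sum to 2 → 0 H
  atom 16 (O): bond orders sum to 2 → 0 H
Lipinski HBD = 3.
Acceptors: N atoms = 1, O atoms = 3 → HBA = 4.

3, 4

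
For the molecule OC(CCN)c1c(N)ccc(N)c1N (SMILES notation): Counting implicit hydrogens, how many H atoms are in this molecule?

Walk through each heavy atom and fill implicit hydrogens from standard valence (C 4, N 3, O 2, S 2, halogen 1); for lowercase aromatic atoms, an aromatic c carries 1 H when it has two neighbours and 0 H with three, and aromatic n carries 0 H:
  atom 1: O, bond orders sum to 1 (valence 2) → 1 H
  atom 2: C, bond orders sum to 3 (valence 4) → 1 H
  atom 3: C, bond orders sum to 2 (valence 4) → 2 H
  atom 4: C, bond orders sum to 2 (valence 4) → 2 H
  atom 5: N, bond orders sum to 1 (valence 3) → 2 H
  atom 6: aromatic c, 3 neighbours → 0 H
  atom 7: aromatic c, 3 neighbours → 0 H
  atom 8: N, bond orders sum to 1 (valence 3) → 2 H
  atom 9: aromatic c, 2 neighbours → 1 H
  atom 10: aromatic c, 2 neighbours → 1 H
  atom 11: aromatic c, 3 neighbours → 0 H
  atom 12: N, bond orders sum to 1 (valence 3) → 2 H
  atom 13: aromatic c, 3 neighbours → 0 H
  atom 14: N, bond orders sum to 1 (valence 3) → 2 H
Total hydrogens: 16.

16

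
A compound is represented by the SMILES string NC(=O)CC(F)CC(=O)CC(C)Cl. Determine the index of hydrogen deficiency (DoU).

2

Molecular formula: C8H13ClFNO2.
DoU = (2C + 2 + N − H − X) / 2, where X is the halogen count and O/S are ignored.
    = (2·8 + 2 + 1 − 13 − 2) / 2 = 4 / 2 = 2.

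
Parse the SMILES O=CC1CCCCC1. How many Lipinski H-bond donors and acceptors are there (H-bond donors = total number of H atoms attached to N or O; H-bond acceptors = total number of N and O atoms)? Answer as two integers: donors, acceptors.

Donors: find every N or O and count the H atoms it carries.
  atom 1 (O): bond orders sum to 2 → 0 H
Lipinski HBD = 0.
Acceptors: N atoms = 0, O atoms = 1 → HBA = 1.

0, 1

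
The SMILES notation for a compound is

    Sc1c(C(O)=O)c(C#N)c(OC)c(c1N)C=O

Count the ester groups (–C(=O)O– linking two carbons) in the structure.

Scan the SMILES for the ester motif — none present.
Groups that are present: 1 aldehyde, 1 carboxylic acid, 1 ether, 1 nitrile, 1 primary amine, 1 thiol.

0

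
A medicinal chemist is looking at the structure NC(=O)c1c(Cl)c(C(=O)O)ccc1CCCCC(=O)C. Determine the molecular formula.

Walk through each heavy atom and fill implicit hydrogens from standard valence (C 4, N 3, O 2, S 2, halogen 1); for lowercase aromatic atoms, an aromatic c carries 1 H when it has two neighbours and 0 H with three, and aromatic n carries 0 H:
  atom 1: N, bond orders sum to 1 (valence 3) → 2 H
  atom 2: C, bond orders sum to 4 (valence 4) → 0 H
  atom 3: O, bond orders sum to 2 (valence 2) → 0 H
  atom 4: aromatic c, 3 neighbours → 0 H
  atom 5: aromatic c, 3 neighbours → 0 H
  atom 6: Cl (halogen, monovalent) → 0 H
  atom 7: aromatic c, 3 neighbours → 0 H
  atom 8: C, bond orders sum to 4 (valence 4) → 0 H
  atom 9: O, bond orders sum to 2 (valence 2) → 0 H
  atom 10: O, bond orders sum to 1 (valence 2) → 1 H
  atom 11: aromatic c, 2 neighbours → 1 H
  atom 12: aromatic c, 2 neighbours → 1 H
  atom 13: aromatic c, 3 neighbours → 0 H
  atom 14: C, bond orders sum to 2 (valence 4) → 2 H
  atom 15: C, bond orders sum to 2 (valence 4) → 2 H
  atom 16: C, bond orders sum to 2 (valence 4) → 2 H
  atom 17: C, bond orders sum to 2 (valence 4) → 2 H
  atom 18: C, bond orders sum to 4 (valence 4) → 0 H
  atom 19: O, bond orders sum to 2 (valence 2) → 0 H
  atom 20: C, bond orders sum to 1 (valence 4) → 3 H
Totals → C:14, H:16, Cl:1, N:1, O:4.

C14H16ClNO4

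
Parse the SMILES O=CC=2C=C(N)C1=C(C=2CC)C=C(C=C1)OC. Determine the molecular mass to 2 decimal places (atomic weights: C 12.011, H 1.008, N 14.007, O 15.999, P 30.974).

First, the molecular formula is C14H15NO2 (counting implicit H from valence).
  C: 14 × 12.011 = 168.154
  H: 15 × 1.008 = 15.120
  N: 1 × 14.007 = 14.007
  O: 2 × 15.999 = 31.998
Sum: 14×12.011 + 15×1.008 + 1×14.007 + 2×15.999 = 229.279 → 229.28 g/mol.

229.28 g/mol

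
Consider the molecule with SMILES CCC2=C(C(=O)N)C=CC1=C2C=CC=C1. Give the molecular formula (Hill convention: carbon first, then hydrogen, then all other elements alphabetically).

C13H13NO

Walk through each heavy atom and fill implicit hydrogens from standard valence (C 4, N 3, O 2, S 2, halogen 1):
  atom 1: C, bond orders sum to 1 (valence 4) → 3 H
  atom 2: C, bond orders sum to 2 (valence 4) → 2 H
  atom 3: C, bond orders sum to 4 (valence 4) → 0 H
  atom 4: C, bond orders sum to 4 (valence 4) → 0 H
  atom 5: C, bond orders sum to 4 (valence 4) → 0 H
  atom 6: O, bond orders sum to 2 (valence 2) → 0 H
  atom 7: N, bond orders sum to 1 (valence 3) → 2 H
  atom 8: C, bond orders sum to 3 (valence 4) → 1 H
  atom 9: C, bond orders sum to 3 (valence 4) → 1 H
  atom 10: C, bond orders sum to 4 (valence 4) → 0 H
  atom 11: C, bond orders sum to 4 (valence 4) → 0 H
  atom 12: C, bond orders sum to 3 (valence 4) → 1 H
  atom 13: C, bond orders sum to 3 (valence 4) → 1 H
  atom 14: C, bond orders sum to 3 (valence 4) → 1 H
  atom 15: C, bond orders sum to 3 (valence 4) → 1 H
Totals → C:13, H:13, N:1, O:1.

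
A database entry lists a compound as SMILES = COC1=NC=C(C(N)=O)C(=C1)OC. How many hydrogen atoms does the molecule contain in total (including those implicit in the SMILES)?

Walk through each heavy atom and fill implicit hydrogens from standard valence (C 4, N 3, O 2, S 2, halogen 1):
  atom 1: C, bond orders sum to 1 (valence 4) → 3 H
  atom 2: O, bond orders sum to 2 (valence 2) → 0 H
  atom 3: C, bond orders sum to 4 (valence 4) → 0 H
  atom 4: N, bond orders sum to 3 (valence 3) → 0 H
  atom 5: C, bond orders sum to 3 (valence 4) → 1 H
  atom 6: C, bond orders sum to 4 (valence 4) → 0 H
  atom 7: C, bond orders sum to 4 (valence 4) → 0 H
  atom 8: N, bond orders sum to 1 (valence 3) → 2 H
  atom 9: O, bond orders sum to 2 (valence 2) → 0 H
  atom 10: C, bond orders sum to 4 (valence 4) → 0 H
  atom 11: C, bond orders sum to 3 (valence 4) → 1 H
  atom 12: O, bond orders sum to 2 (valence 2) → 0 H
  atom 13: C, bond orders sum to 1 (valence 4) → 3 H
Total hydrogens: 10.

10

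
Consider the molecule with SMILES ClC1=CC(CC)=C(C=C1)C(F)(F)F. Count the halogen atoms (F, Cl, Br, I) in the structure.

Halogen atoms appear at heavy-atom positions 1, 11, 12, 13 (1×Cl, 3×F).
Halogen count: 4.

4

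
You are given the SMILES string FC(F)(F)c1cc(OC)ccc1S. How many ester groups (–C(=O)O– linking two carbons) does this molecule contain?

Scan the SMILES for the ester motif — none present.
Groups that are present: 1 ether, 1 thiol.

0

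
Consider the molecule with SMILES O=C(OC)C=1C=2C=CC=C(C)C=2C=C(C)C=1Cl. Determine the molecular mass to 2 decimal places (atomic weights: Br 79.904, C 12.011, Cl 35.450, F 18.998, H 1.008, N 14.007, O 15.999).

248.71 g/mol

First, the molecular formula is C14H13ClO2 (counting implicit H from valence).
  C: 14 × 12.011 = 168.154
  Cl: 1 × 35.450 = 35.450
  H: 13 × 1.008 = 13.104
  O: 2 × 15.999 = 31.998
Sum: 14×12.011 + 1×35.450 + 13×1.008 + 2×15.999 = 248.706 → 248.71 g/mol.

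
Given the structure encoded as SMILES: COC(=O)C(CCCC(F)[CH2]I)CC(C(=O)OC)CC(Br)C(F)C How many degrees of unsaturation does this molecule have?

Molecular formula: C16H26BrF2IO4.
DoU = (2C + 2 + N − H − X) / 2, where X is the halogen count and O/S are ignored.
    = (2·16 + 2 + 0 − 26 − 4) / 2 = 4 / 2 = 2.

2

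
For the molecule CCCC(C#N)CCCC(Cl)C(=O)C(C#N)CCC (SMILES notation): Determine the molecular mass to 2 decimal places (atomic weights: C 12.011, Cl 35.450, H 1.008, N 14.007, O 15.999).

282.81 g/mol

First, the molecular formula is C15H23ClN2O (counting implicit H from valence).
  C: 15 × 12.011 = 180.165
  Cl: 1 × 35.450 = 35.450
  H: 23 × 1.008 = 23.184
  N: 2 × 14.007 = 28.014
  O: 1 × 15.999 = 15.999
Sum: 15×12.011 + 1×35.450 + 23×1.008 + 2×14.007 + 1×15.999 = 282.812 → 282.81 g/mol.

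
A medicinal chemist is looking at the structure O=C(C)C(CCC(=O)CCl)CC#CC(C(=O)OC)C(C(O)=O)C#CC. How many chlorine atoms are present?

Scan the SMILES for Cl atoms (remember two-letter symbols like Cl and Br are single atoms).
Chlorine count: 1.

1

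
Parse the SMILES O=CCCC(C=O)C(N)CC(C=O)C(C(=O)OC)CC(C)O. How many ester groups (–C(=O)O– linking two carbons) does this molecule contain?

The ester motif appears at heavy-atom position 15 in the SMILES.
Other groups present: 3 aldehyde, 1 hydroxyl, 1 primary amine.
Ester count: 1.

1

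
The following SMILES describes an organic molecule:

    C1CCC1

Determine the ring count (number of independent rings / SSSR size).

1

In SMILES, each pair of matching ring-closure digits denotes one ring-closing bond; the number of such bonds equals the number of independent rings.
Ring-closure bonds here: 1.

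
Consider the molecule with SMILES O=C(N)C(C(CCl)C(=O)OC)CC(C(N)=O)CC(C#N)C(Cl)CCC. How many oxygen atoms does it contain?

Scan the SMILES for O atoms (remember two-letter symbols like Cl and Br are single atoms).
Oxygen count: 4.

4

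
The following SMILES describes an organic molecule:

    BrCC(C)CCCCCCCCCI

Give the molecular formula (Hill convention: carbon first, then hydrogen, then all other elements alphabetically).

Walk through each heavy atom and fill implicit hydrogens from standard valence (C 4, N 3, O 2, S 2, halogen 1):
  atom 1: Br (halogen, monovalent) → 0 H
  atom 2: C, bond orders sum to 2 (valence 4) → 2 H
  atom 3: C, bond orders sum to 3 (valence 4) → 1 H
  atom 4: C, bond orders sum to 1 (valence 4) → 3 H
  atom 5: C, bond orders sum to 2 (valence 4) → 2 H
  atom 6: C, bond orders sum to 2 (valence 4) → 2 H
  atom 7: C, bond orders sum to 2 (valence 4) → 2 H
  atom 8: C, bond orders sum to 2 (valence 4) → 2 H
  atom 9: C, bond orders sum to 2 (valence 4) → 2 H
  atom 10: C, bond orders sum to 2 (valence 4) → 2 H
  atom 11: C, bond orders sum to 2 (valence 4) → 2 H
  atom 12: C, bond orders sum to 2 (valence 4) → 2 H
  atom 13: C, bond orders sum to 2 (valence 4) → 2 H
  atom 14: I (halogen, monovalent) → 0 H
Totals → C:12, H:24, Br:1, I:1.

C12H24BrI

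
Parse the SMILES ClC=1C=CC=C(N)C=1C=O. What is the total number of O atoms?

1

Scan the SMILES for O atoms (remember two-letter symbols like Cl and Br are single atoms).
Oxygen count: 1.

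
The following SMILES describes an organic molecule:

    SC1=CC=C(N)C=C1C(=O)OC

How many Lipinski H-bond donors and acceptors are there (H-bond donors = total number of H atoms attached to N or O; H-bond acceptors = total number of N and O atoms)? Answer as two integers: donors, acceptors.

Donors: find every N or O and count the H atoms it carries.
  atom 6 (N): bond orders sum to 1 → 2 H
  atom 10 (O): bond orders sum to 2 → 0 H
  atom 11 (O): bond orders sum to 2 → 0 H
Lipinski HBD = 2.
Acceptors: N atoms = 1, O atoms = 2 → HBA = 3.

2, 3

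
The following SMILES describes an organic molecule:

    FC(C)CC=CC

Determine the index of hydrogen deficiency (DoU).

1

Degree of unsaturation = (number of rings) + (number of π bonds).
Ring closures in the SMILES: 0.
π bonds: 1 double bond (each 1 DoU) → 1 DoU from unsaturation.
Total DoU = 0 + 1 = 1.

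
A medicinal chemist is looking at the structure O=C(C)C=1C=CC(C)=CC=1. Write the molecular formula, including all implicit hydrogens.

C9H10O

Walk through each heavy atom and fill implicit hydrogens from standard valence (C 4, N 3, O 2, S 2, halogen 1):
  atom 1: O, bond orders sum to 2 (valence 2) → 0 H
  atom 2: C, bond orders sum to 4 (valence 4) → 0 H
  atom 3: C, bond orders sum to 1 (valence 4) → 3 H
  atom 4: C, bond orders sum to 4 (valence 4) → 0 H
  atom 5: C, bond orders sum to 3 (valence 4) → 1 H
  atom 6: C, bond orders sum to 3 (valence 4) → 1 H
  atom 7: C, bond orders sum to 4 (valence 4) → 0 H
  atom 8: C, bond orders sum to 1 (valence 4) → 3 H
  atom 9: C, bond orders sum to 3 (valence 4) → 1 H
  atom 10: C, bond orders sum to 3 (valence 4) → 1 H
Totals → C:9, H:10, O:1.
In Hill order: C9H10O.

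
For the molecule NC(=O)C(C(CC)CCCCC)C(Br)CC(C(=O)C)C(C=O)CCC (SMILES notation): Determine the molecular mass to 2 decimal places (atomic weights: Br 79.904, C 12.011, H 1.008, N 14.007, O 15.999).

418.42 g/mol

First, the molecular formula is C20H36BrNO3 (counting implicit H from valence).
  Br: 1 × 79.904 = 79.904
  C: 20 × 12.011 = 240.220
  H: 36 × 1.008 = 36.288
  N: 1 × 14.007 = 14.007
  O: 3 × 15.999 = 47.997
Sum: 1×79.904 + 20×12.011 + 36×1.008 + 1×14.007 + 3×15.999 = 418.416 → 418.42 g/mol.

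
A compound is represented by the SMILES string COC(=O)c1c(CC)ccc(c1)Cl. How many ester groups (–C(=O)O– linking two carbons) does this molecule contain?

The ester motif appears at heavy-atom position 3 in the SMILES.
Ester count: 1.

1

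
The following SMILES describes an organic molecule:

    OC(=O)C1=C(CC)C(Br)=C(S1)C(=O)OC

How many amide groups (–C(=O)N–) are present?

Scan the SMILES for the amide motif — none present.
Groups that are present: 1 carboxylic acid, 1 ester.

0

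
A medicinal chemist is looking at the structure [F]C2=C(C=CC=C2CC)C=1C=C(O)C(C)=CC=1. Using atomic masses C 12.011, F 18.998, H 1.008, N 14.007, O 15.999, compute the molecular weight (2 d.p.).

230.28 g/mol

First, the molecular formula is C15H15FO (counting implicit H from valence).
  C: 15 × 12.011 = 180.165
  F: 1 × 18.998 = 18.998
  H: 15 × 1.008 = 15.120
  O: 1 × 15.999 = 15.999
Sum: 15×12.011 + 1×18.998 + 15×1.008 + 1×15.999 = 230.282 → 230.28 g/mol.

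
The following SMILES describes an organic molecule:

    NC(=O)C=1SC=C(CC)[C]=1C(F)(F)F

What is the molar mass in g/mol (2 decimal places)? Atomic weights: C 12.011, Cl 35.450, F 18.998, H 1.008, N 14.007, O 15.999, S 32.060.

223.21 g/mol

First, the molecular formula is C8H8F3NOS (counting implicit H from valence).
  C: 8 × 12.011 = 96.088
  F: 3 × 18.998 = 56.994
  H: 8 × 1.008 = 8.064
  N: 1 × 14.007 = 14.007
  O: 1 × 15.999 = 15.999
  S: 1 × 32.060 = 32.060
Sum: 8×12.011 + 3×18.998 + 8×1.008 + 1×14.007 + 1×15.999 + 1×32.060 = 223.212 → 223.21 g/mol.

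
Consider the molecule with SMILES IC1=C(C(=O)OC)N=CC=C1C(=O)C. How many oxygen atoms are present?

3

Scan the SMILES for O atoms (remember two-letter symbols like Cl and Br are single atoms).
Oxygen count: 3.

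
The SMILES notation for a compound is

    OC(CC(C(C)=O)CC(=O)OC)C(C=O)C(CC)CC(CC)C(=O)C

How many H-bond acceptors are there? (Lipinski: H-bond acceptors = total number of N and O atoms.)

6

N atoms: 0; O atoms: 6.
Lipinski HBA = 0 + 6 = 6.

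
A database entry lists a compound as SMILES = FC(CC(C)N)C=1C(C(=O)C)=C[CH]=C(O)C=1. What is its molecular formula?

Walk through each heavy atom and fill implicit hydrogens from standard valence (C 4, N 3, O 2, S 2, halogen 1):
  atom 1: F (halogen, monovalent) → 0 H
  atom 2: C, bond orders sum to 3 (valence 4) → 1 H
  atom 3: C, bond orders sum to 2 (valence 4) → 2 H
  atom 4: C, bond orders sum to 3 (valence 4) → 1 H
  atom 5: C, bond orders sum to 1 (valence 4) → 3 H
  atom 6: N, bond orders sum to 1 (valence 3) → 2 H
  atom 7: C, bond orders sum to 4 (valence 4) → 0 H
  atom 8: C, bond orders sum to 4 (valence 4) → 0 H
  atom 9: C, bond orders sum to 4 (valence 4) → 0 H
  atom 10: O, bond orders sum to 2 (valence 2) → 0 H
  atom 11: C, bond orders sum to 1 (valence 4) → 3 H
  atom 12: C, bond orders sum to 3 (valence 4) → 1 H
  atom 13: C with explicit H count 1
  atom 14: C, bond orders sum to 4 (valence 4) → 0 H
  atom 15: O, bond orders sum to 1 (valence 2) → 1 H
  atom 16: C, bond orders sum to 3 (valence 4) → 1 H
Totals → C:12, H:16, F:1, N:1, O:2.
In Hill order: C12H16FNO2.

C12H16FNO2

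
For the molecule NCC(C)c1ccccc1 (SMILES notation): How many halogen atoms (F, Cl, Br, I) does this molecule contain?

0

Scan the SMILES for the halogen motif — none present.
Groups that are present: 1 primary amine.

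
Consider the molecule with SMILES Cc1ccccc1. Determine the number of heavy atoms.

7

Every atom symbol written in the SMILES (organic subset) is one heavy atom; implicit H are not written.
Heavy atoms by element → C:7.
Total: 7.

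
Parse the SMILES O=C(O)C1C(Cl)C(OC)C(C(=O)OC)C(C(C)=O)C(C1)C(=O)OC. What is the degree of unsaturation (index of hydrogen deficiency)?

Molecular formula: C15H21ClO8.
DoU = (2C + 2 + N − H − X) / 2, where X is the halogen count and O/S are ignored.
    = (2·15 + 2 + 0 − 21 − 1) / 2 = 10 / 2 = 5.

5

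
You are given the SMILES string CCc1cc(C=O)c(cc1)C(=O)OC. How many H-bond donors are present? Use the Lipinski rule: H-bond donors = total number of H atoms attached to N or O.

Donors: find every N or O and count the H atoms it carries.
  atom 7 (O): bond orders sum to 2 → 0 H
  atom 12 (O): bond orders sum to 2 → 0 H
  atom 13 (O): bond orders sum to 2 → 0 H
Lipinski HBD = 0.

0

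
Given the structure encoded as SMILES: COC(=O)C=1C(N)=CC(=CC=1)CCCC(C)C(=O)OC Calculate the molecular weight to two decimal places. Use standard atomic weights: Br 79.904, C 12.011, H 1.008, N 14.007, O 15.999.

First, the molecular formula is C15H21NO4 (counting implicit H from valence).
  C: 15 × 12.011 = 180.165
  H: 21 × 1.008 = 21.168
  N: 1 × 14.007 = 14.007
  O: 4 × 15.999 = 63.996
Sum: 15×12.011 + 21×1.008 + 1×14.007 + 4×15.999 = 279.336 → 279.34 g/mol.

279.34 g/mol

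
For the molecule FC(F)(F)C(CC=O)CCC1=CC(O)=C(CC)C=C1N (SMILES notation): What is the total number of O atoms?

2

Scan the SMILES for O atoms (remember two-letter symbols like Cl and Br are single atoms).
Oxygen count: 2.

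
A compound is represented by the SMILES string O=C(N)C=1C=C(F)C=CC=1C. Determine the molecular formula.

C8H8FNO

Walk through each heavy atom and fill implicit hydrogens from standard valence (C 4, N 3, O 2, S 2, halogen 1):
  atom 1: O, bond orders sum to 2 (valence 2) → 0 H
  atom 2: C, bond orders sum to 4 (valence 4) → 0 H
  atom 3: N, bond orders sum to 1 (valence 3) → 2 H
  atom 4: C, bond orders sum to 4 (valence 4) → 0 H
  atom 5: C, bond orders sum to 3 (valence 4) → 1 H
  atom 6: C, bond orders sum to 4 (valence 4) → 0 H
  atom 7: F (halogen, monovalent) → 0 H
  atom 8: C, bond orders sum to 3 (valence 4) → 1 H
  atom 9: C, bond orders sum to 3 (valence 4) → 1 H
  atom 10: C, bond orders sum to 4 (valence 4) → 0 H
  atom 11: C, bond orders sum to 1 (valence 4) → 3 H
Totals → C:8, H:8, F:1, N:1, O:1.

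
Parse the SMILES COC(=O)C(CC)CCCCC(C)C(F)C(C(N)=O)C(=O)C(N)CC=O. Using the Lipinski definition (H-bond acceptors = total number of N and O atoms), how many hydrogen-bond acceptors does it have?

7

N atoms: 2; O atoms: 5.
Lipinski HBA = 2 + 5 = 7.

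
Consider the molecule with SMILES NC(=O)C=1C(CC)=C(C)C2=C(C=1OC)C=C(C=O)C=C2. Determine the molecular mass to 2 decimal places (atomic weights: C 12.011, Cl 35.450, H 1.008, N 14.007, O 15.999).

271.32 g/mol

First, the molecular formula is C16H17NO3 (counting implicit H from valence).
  C: 16 × 12.011 = 192.176
  H: 17 × 1.008 = 17.136
  N: 1 × 14.007 = 14.007
  O: 3 × 15.999 = 47.997
Sum: 16×12.011 + 17×1.008 + 1×14.007 + 3×15.999 = 271.316 → 271.32 g/mol.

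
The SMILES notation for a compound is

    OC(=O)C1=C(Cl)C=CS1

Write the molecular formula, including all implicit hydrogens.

Walk through each heavy atom and fill implicit hydrogens from standard valence (C 4, N 3, O 2, S 2, halogen 1):
  atom 1: O, bond orders sum to 1 (valence 2) → 1 H
  atom 2: C, bond orders sum to 4 (valence 4) → 0 H
  atom 3: O, bond orders sum to 2 (valence 2) → 0 H
  atom 4: C, bond orders sum to 4 (valence 4) → 0 H
  atom 5: C, bond orders sum to 4 (valence 4) → 0 H
  atom 6: Cl (halogen, monovalent) → 0 H
  atom 7: C, bond orders sum to 3 (valence 4) → 1 H
  atom 8: C, bond orders sum to 3 (valence 4) → 1 H
  atom 9: S, bond orders sum to 2 (valence 2) → 0 H
Totals → C:5, H:3, Cl:1, O:2, S:1.
In Hill order: C5H3ClO2S.

C5H3ClO2S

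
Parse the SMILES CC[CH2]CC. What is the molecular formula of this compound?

C5H12

Walk through each heavy atom and fill implicit hydrogens from standard valence (C 4, N 3, O 2, S 2, halogen 1):
  atom 1: C, bond orders sum to 1 (valence 4) → 3 H
  atom 2: C, bond orders sum to 2 (valence 4) → 2 H
  atom 3: C with explicit H count 2
  atom 4: C, bond orders sum to 2 (valence 4) → 2 H
  atom 5: C, bond orders sum to 1 (valence 4) → 3 H
Totals → C:5, H:12.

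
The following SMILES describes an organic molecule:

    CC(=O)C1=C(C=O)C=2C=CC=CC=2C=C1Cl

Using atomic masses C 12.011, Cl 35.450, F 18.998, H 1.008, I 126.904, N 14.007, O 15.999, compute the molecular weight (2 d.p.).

232.66 g/mol

First, the molecular formula is C13H9ClO2 (counting implicit H from valence).
  C: 13 × 12.011 = 156.143
  Cl: 1 × 35.450 = 35.450
  H: 9 × 1.008 = 9.072
  O: 2 × 15.999 = 31.998
Sum: 13×12.011 + 1×35.450 + 9×1.008 + 2×15.999 = 232.663 → 232.66 g/mol.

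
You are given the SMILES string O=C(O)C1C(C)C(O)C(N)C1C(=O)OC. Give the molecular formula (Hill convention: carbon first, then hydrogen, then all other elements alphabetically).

C9H15NO5

Walk through each heavy atom and fill implicit hydrogens from standard valence (C 4, N 3, O 2, S 2, halogen 1):
  atom 1: O, bond orders sum to 2 (valence 2) → 0 H
  atom 2: C, bond orders sum to 4 (valence 4) → 0 H
  atom 3: O, bond orders sum to 1 (valence 2) → 1 H
  atom 4: C, bond orders sum to 3 (valence 4) → 1 H
  atom 5: C, bond orders sum to 3 (valence 4) → 1 H
  atom 6: C, bond orders sum to 1 (valence 4) → 3 H
  atom 7: C, bond orders sum to 3 (valence 4) → 1 H
  atom 8: O, bond orders sum to 1 (valence 2) → 1 H
  atom 9: C, bond orders sum to 3 (valence 4) → 1 H
  atom 10: N, bond orders sum to 1 (valence 3) → 2 H
  atom 11: C, bond orders sum to 3 (valence 4) → 1 H
  atom 12: C, bond orders sum to 4 (valence 4) → 0 H
  atom 13: O, bond orders sum to 2 (valence 2) → 0 H
  atom 14: O, bond orders sum to 2 (valence 2) → 0 H
  atom 15: C, bond orders sum to 1 (valence 4) → 3 H
Totals → C:9, H:15, N:1, O:5.
In Hill order: C9H15NO5.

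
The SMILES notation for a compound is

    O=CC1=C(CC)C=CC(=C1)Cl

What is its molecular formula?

C9H9ClO

Walk through each heavy atom and fill implicit hydrogens from standard valence (C 4, N 3, O 2, S 2, halogen 1):
  atom 1: O, bond orders sum to 2 (valence 2) → 0 H
  atom 2: C, bond orders sum to 3 (valence 4) → 1 H
  atom 3: C, bond orders sum to 4 (valence 4) → 0 H
  atom 4: C, bond orders sum to 4 (valence 4) → 0 H
  atom 5: C, bond orders sum to 2 (valence 4) → 2 H
  atom 6: C, bond orders sum to 1 (valence 4) → 3 H
  atom 7: C, bond orders sum to 3 (valence 4) → 1 H
  atom 8: C, bond orders sum to 3 (valence 4) → 1 H
  atom 9: C, bond orders sum to 4 (valence 4) → 0 H
  atom 10: C, bond orders sum to 3 (valence 4) → 1 H
  atom 11: Cl (halogen, monovalent) → 0 H
Totals → C:9, H:9, Cl:1, O:1.
In Hill order: C9H9ClO.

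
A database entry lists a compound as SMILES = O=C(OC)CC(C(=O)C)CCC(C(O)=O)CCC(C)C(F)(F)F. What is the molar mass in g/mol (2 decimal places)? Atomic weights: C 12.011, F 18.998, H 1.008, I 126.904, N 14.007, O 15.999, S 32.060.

340.34 g/mol

First, the molecular formula is C15H23F3O5 (counting implicit H from valence).
  C: 15 × 12.011 = 180.165
  F: 3 × 18.998 = 56.994
  H: 23 × 1.008 = 23.184
  O: 5 × 15.999 = 79.995
Sum: 15×12.011 + 3×18.998 + 23×1.008 + 5×15.999 = 340.338 → 340.34 g/mol.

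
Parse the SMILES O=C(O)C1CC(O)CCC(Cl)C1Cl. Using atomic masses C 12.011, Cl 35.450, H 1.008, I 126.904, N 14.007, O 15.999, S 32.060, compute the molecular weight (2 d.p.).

First, the molecular formula is C8H12Cl2O3 (counting implicit H from valence).
  C: 8 × 12.011 = 96.088
  Cl: 2 × 35.450 = 70.900
  H: 12 × 1.008 = 12.096
  O: 3 × 15.999 = 47.997
Sum: 8×12.011 + 2×35.450 + 12×1.008 + 3×15.999 = 227.081 → 227.08 g/mol.

227.08 g/mol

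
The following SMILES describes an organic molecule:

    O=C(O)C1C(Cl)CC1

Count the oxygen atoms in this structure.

2

Scan the SMILES for O atoms (remember two-letter symbols like Cl and Br are single atoms).
Oxygen count: 2.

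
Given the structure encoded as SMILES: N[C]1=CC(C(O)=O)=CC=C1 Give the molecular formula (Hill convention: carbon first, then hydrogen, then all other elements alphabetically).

Walk through each heavy atom and fill implicit hydrogens from standard valence (C 4, N 3, O 2, S 2, halogen 1):
  atom 1: N, bond orders sum to 1 (valence 3) → 2 H
  atom 2: C with explicit H count 0
  atom 3: C, bond orders sum to 3 (valence 4) → 1 H
  atom 4: C, bond orders sum to 4 (valence 4) → 0 H
  atom 5: C, bond orders sum to 4 (valence 4) → 0 H
  atom 6: O, bond orders sum to 1 (valence 2) → 1 H
  atom 7: O, bond orders sum to 2 (valence 2) → 0 H
  atom 8: C, bond orders sum to 3 (valence 4) → 1 H
  atom 9: C, bond orders sum to 3 (valence 4) → 1 H
  atom 10: C, bond orders sum to 3 (valence 4) → 1 H
Totals → C:7, H:7, N:1, O:2.
In Hill order: C7H7NO2.

C7H7NO2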